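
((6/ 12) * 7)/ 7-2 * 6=-23/2 = -11.50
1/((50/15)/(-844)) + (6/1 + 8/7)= -8612/35 = -246.06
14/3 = 4.67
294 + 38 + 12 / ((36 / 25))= 1021/3 = 340.33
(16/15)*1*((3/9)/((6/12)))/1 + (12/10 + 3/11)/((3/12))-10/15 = 2938/495 = 5.94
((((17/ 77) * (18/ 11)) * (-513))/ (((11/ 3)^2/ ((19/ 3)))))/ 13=-8947746/1332331 = -6.72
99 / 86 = 1.15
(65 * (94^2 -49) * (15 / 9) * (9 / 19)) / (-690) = -571155/874 = -653.50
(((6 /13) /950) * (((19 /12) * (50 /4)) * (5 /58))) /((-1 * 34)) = -5/205088 = 0.00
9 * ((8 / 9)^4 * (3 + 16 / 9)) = 176128/6561 = 26.84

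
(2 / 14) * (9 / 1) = 9/7 = 1.29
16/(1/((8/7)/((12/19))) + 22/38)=608/43 = 14.14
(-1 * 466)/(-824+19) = 466/805 = 0.58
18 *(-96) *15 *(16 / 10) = -41472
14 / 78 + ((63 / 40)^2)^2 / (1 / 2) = 623325479/49920000 = 12.49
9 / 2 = 4.50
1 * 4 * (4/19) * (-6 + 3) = -2.53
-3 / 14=-0.21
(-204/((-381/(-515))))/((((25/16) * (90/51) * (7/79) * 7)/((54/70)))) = -677258784/5445125 = -124.38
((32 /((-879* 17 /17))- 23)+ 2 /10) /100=-50183/219750 = -0.23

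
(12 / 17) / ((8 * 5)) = 3/170 = 0.02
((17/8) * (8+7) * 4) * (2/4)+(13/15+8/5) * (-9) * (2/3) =48.95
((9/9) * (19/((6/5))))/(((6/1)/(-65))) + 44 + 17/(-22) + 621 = 195109/396 = 492.70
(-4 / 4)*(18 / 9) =-2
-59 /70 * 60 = -354/7 = -50.57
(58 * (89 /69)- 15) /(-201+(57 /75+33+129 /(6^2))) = -412700/1129231 = -0.37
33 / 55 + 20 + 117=688/5 = 137.60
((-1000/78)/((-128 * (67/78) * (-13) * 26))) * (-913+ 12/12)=7125/22646 = 0.31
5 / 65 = 1/13 = 0.08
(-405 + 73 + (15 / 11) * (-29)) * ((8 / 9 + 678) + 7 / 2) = -50200621/198 = -253538.49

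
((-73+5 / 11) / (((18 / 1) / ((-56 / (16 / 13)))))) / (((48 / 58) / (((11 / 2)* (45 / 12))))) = 1754935/384 = 4570.14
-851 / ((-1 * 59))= 851/59 = 14.42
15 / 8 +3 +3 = 63/8 = 7.88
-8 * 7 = -56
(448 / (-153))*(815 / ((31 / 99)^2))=-397615680/16337 = -24338.35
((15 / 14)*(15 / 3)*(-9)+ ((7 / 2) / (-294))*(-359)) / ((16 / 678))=-417083/224 = -1861.98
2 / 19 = 0.11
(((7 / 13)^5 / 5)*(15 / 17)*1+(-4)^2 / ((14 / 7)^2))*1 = 4.01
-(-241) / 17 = 241/17 = 14.18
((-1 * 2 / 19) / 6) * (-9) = 3/19 = 0.16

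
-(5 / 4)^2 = -25/16 = -1.56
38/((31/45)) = 1710/31 = 55.16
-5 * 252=-1260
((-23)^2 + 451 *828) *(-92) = -34404044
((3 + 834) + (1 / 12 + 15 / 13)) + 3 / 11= 1438883/1716 = 838.51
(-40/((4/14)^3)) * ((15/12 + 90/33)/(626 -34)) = -300125/26048 = -11.52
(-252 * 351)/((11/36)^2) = -114633792/121 = -947386.71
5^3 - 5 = 120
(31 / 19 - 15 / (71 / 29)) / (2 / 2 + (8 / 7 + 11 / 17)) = -180404/111967 = -1.61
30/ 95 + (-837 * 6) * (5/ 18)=-26499/19 = -1394.68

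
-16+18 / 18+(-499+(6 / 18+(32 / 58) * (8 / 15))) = -74439/145 = -513.37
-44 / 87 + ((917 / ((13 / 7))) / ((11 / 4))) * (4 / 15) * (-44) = -11916524/5655 = -2107.25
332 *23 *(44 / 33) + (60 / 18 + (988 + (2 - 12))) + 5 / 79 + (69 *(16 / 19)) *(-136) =14681645/4503 = 3260.41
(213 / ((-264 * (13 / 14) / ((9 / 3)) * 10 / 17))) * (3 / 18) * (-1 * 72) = 76041/1430 = 53.18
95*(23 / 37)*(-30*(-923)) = 60502650/37 = 1635206.76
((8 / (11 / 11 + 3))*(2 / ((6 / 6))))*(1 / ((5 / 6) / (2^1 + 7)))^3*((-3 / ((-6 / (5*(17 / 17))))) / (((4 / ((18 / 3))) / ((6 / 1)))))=2834352/25 = 113374.08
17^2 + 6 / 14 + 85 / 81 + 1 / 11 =1812278/6237 = 290.57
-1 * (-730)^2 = -532900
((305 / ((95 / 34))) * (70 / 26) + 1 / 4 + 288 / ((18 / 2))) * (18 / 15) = 966669/2470 = 391.36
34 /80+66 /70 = 383/280 = 1.37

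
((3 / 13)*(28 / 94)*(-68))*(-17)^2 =-825384/611 = -1350.87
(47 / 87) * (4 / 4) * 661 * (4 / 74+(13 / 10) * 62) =463550707/16095 = 28800.91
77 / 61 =1.26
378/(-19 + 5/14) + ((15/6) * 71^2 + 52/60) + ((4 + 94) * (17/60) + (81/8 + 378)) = 45236459/3480 = 12998.98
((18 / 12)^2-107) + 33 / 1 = -287/4 = -71.75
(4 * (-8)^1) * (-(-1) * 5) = -160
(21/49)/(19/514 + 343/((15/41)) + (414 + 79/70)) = 11565/36502579 = 0.00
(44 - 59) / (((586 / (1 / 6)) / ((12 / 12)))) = -5/1172 = 0.00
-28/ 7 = -4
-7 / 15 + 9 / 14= 37/210 = 0.18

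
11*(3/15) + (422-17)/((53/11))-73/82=1855011/21730 = 85.37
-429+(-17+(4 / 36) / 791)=-3175073/7119 = -446.00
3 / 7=0.43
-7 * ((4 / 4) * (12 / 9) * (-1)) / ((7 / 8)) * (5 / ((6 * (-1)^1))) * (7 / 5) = -112/9 = -12.44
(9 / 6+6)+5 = 25/2 = 12.50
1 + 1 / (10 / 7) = 17/10 = 1.70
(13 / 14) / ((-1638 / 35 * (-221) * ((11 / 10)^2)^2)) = 12500/203846643 = 0.00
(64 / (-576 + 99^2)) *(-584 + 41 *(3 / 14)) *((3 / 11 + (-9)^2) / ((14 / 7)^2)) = -19198352/236775 = -81.08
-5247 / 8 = -655.88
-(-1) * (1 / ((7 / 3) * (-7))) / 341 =-3/16709 = 0.00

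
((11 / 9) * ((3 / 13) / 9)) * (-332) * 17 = -62084/351 = -176.88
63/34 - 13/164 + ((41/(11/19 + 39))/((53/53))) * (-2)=-78133/262072 = -0.30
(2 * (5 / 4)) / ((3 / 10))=25/3 = 8.33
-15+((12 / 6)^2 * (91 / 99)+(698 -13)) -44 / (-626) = 20877400/30987 = 673.75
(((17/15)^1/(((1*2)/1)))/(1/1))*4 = 2.27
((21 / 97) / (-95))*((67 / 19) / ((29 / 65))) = -18291/1015493 = -0.02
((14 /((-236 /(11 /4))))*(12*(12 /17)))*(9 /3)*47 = -195426/1003 = -194.84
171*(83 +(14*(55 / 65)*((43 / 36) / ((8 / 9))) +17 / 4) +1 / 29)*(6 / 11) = 319352247/33176 = 9626.00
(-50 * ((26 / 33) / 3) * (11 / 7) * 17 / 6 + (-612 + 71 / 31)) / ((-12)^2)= -3914839/843696 = -4.64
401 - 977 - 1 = -577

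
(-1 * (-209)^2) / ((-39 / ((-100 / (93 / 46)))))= -200932600/3627 = -55399.12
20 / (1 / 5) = 100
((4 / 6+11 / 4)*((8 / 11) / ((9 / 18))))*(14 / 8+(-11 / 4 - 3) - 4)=-1312/33 = -39.76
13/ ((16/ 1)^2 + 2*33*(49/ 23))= 299/9122 = 0.03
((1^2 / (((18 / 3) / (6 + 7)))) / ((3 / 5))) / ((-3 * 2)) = -65/108 = -0.60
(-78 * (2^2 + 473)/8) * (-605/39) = 288585/4 = 72146.25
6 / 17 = 0.35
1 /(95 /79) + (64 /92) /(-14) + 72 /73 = 1974247/1116535 = 1.77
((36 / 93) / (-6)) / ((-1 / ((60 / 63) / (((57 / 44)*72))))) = 220/333963 = 0.00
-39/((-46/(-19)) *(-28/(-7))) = -741/184 = -4.03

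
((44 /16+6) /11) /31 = 35/1364 = 0.03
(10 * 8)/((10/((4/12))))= 8/3 = 2.67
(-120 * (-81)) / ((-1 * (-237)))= 3240/79 = 41.01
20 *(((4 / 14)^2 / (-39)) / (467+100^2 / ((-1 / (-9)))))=-80/172882437 = 0.00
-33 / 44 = -3/4 = -0.75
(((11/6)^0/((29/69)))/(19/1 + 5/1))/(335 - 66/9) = 69/228056 = 0.00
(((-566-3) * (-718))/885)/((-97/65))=-5311046/17169 = -309.34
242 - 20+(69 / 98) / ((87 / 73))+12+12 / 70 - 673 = -6227359/14210 = -438.24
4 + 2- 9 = -3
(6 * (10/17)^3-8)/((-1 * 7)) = 33304/34391 = 0.97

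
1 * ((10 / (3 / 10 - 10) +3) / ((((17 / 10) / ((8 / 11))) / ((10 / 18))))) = 76400/163251 = 0.47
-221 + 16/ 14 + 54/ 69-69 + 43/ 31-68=-1770245/4991 = -354.69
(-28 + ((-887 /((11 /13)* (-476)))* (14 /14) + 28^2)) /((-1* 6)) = -3969947/31416 = -126.37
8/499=0.02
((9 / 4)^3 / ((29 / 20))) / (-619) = -0.01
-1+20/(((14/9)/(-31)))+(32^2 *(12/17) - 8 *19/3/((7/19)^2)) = -125017/2499 = -50.03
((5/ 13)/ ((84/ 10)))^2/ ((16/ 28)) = 625/170352 = 0.00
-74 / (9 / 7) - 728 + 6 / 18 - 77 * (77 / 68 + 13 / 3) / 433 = -208338313/264996 = -786.19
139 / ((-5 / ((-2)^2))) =-556/5 = -111.20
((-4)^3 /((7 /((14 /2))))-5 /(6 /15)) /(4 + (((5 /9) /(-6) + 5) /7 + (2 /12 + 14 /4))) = -28917/3163 = -9.14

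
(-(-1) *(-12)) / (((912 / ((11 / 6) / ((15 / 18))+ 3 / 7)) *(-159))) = 23/105735 = 0.00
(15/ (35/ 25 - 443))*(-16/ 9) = 25/414 = 0.06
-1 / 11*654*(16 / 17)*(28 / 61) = -292992/11407 = -25.69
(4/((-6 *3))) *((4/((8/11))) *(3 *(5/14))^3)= -4125/2744 = -1.50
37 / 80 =0.46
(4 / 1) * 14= 56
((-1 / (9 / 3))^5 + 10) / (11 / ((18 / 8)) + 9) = 2429/3375 = 0.72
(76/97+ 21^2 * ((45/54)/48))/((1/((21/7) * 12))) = 303.83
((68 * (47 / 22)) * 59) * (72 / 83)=6788304/913 = 7435.16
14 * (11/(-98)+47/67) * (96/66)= 61904/5159 = 12.00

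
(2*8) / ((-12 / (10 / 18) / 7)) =-140/27 = -5.19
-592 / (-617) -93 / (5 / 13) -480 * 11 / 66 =-989793/3085 = -320.84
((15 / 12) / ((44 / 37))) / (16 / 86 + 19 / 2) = 7955/73304 = 0.11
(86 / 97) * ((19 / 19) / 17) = 86/1649 = 0.05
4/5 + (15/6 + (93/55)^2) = 37263/6050 = 6.16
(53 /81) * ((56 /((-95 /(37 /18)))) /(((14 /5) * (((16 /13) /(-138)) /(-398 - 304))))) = -7622407/342 = -22287.74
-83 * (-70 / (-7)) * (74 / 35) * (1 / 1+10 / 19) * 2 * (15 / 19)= -10687080/2527 = -4229.16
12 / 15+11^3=6659/5 = 1331.80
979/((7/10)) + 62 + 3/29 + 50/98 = 2076344/1421 = 1461.19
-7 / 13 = -0.54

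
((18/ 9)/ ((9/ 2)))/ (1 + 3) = 1/9 = 0.11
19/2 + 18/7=169/14 = 12.07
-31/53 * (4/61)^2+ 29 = 5718681/197213 = 29.00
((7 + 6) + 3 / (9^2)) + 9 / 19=6931/513 = 13.51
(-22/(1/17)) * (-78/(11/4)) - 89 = 10519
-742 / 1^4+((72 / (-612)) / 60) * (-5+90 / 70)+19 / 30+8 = -2618093/3570 = -733.36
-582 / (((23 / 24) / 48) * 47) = -670464/1081 = -620.23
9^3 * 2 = 1458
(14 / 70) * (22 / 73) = 0.06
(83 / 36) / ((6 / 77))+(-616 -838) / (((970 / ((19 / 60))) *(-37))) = 573681109/19380600 = 29.60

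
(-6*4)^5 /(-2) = 3981312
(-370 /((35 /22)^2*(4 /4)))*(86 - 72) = -71632/35 = -2046.63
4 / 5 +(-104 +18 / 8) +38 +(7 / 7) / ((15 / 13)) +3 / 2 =-727/12 = -60.58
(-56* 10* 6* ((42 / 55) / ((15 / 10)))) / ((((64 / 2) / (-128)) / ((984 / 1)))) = 74059776/11 = 6732706.91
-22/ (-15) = 22/15 = 1.47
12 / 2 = 6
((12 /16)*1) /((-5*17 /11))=-0.10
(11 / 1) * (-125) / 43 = -1375/43 = -31.98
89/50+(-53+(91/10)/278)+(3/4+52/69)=-23825791/479550 = -49.68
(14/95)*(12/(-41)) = -168/3895 = -0.04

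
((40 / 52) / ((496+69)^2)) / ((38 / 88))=88/15769715 = 0.00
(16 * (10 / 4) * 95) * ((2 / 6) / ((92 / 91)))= 86450/69 = 1252.90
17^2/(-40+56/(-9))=-2601/416 = -6.25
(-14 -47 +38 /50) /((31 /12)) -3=-20397/775 = -26.32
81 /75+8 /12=131/75 = 1.75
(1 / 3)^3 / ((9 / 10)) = 10/243 = 0.04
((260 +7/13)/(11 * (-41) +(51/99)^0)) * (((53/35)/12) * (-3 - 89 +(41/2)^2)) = -6043537/252000 = -23.98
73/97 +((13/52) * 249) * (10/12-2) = -55773/776 = -71.87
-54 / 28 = -27/14 = -1.93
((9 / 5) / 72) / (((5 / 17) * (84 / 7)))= 17/2400 = 0.01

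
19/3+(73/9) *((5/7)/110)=8851/1386 = 6.39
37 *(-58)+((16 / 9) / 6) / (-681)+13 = -39219479/18387 = -2133.00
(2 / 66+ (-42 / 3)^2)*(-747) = -1610781/11 = -146434.64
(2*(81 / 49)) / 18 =9/49 = 0.18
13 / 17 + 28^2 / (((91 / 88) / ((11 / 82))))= 928465/9061 = 102.47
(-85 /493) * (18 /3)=-30/29 = -1.03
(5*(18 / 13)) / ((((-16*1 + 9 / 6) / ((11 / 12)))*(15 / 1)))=-11/377 = -0.03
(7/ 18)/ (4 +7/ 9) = 7/86 = 0.08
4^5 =1024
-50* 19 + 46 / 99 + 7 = -93311/99 = -942.54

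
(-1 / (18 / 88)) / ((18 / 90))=-220/9 = -24.44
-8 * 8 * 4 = -256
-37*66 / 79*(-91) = 222222/79 = 2812.94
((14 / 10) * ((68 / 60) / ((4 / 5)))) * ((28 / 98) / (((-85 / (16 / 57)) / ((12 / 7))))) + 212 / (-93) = -705892/309225 = -2.28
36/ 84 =3/7 = 0.43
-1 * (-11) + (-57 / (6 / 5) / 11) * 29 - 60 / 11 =-119.68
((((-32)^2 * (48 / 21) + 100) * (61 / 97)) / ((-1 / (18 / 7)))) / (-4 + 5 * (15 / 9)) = -56274696/61789 = -910.76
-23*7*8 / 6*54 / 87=-133.24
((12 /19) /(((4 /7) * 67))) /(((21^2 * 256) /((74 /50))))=37/171091200 = 0.00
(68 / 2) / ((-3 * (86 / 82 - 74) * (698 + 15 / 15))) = 1394/6272127 = 0.00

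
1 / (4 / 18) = 9/2 = 4.50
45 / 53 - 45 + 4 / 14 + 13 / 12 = -190465/4452 = -42.78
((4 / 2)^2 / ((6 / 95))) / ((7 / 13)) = 2470/21 = 117.62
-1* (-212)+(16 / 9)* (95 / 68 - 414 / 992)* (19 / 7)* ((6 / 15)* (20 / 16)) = 14234183/66402 = 214.36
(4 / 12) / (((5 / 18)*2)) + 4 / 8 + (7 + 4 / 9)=769/90 = 8.54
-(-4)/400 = 0.01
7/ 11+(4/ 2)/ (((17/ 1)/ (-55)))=-1091/187 = -5.83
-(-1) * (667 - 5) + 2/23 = 15228/23 = 662.09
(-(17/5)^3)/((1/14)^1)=-68782/125 = -550.26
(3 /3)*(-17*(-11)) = 187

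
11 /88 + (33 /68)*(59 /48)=785/1088 = 0.72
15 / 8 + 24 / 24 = 23/8 = 2.88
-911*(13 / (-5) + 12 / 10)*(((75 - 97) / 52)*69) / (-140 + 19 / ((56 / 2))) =267.24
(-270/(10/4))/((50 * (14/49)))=-189/25 = -7.56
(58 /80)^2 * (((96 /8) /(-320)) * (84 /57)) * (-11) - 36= -21693729/608000 = -35.68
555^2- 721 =307304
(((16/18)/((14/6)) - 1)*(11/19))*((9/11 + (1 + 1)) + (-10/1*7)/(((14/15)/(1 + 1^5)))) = 21047/399 = 52.75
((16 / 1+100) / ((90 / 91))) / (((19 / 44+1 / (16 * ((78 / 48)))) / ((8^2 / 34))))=96608512/205785 = 469.46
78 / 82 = 39/41 = 0.95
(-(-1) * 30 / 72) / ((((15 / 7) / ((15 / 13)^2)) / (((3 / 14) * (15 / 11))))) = 1125/14872 = 0.08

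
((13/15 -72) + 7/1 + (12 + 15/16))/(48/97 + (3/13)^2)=-201420791/2156400 = -93.41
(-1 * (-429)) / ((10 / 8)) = 1716/5 = 343.20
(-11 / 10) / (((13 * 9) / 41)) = -451/1170 = -0.39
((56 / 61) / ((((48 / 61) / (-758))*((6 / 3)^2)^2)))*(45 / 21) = -1895/16 = -118.44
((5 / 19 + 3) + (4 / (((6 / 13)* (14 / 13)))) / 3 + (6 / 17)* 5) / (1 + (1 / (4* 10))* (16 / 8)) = 3137980/427329 = 7.34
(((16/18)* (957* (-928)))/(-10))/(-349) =-1184128/5235 = -226.19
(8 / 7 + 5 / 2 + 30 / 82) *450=517725/287 = 1803.92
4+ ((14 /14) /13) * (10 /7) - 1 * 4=10/91 = 0.11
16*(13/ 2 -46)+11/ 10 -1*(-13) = -6179/10 = -617.90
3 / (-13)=-3/13 = -0.23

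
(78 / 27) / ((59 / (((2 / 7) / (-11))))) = -52/40887 = 0.00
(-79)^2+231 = 6472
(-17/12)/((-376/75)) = 425/1504 = 0.28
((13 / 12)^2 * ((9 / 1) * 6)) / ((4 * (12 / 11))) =14.52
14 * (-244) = -3416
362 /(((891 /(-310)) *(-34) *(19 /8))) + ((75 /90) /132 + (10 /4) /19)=3908515/2302344 = 1.70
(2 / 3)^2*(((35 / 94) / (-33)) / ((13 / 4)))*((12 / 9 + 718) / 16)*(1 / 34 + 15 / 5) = -299215/1423818 = -0.21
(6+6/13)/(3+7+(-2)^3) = 42/13 = 3.23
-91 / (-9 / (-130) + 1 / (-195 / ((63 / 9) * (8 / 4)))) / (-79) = -35490/79 = -449.24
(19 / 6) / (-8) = -19/48 = -0.40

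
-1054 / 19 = -55.47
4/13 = 0.31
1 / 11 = 0.09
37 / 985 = 0.04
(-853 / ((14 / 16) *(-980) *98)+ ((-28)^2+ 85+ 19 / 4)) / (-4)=-293705737/1344560 = -218.44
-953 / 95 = -10.03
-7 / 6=-1.17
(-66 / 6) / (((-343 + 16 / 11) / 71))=2.29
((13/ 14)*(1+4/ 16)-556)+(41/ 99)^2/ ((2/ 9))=-33789251/60984 = -554.07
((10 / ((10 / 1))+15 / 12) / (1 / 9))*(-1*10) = -405/2 = -202.50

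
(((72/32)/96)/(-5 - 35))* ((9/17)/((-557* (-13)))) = -27/630256640 = 0.00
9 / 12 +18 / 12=9/4 = 2.25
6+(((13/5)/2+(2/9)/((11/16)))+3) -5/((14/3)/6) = 29069/6930 = 4.19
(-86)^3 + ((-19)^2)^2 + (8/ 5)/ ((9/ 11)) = -22757987/45 = -505733.04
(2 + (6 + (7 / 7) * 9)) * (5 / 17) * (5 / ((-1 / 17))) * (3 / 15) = -85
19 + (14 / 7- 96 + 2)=-73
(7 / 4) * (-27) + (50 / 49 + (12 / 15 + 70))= 24.57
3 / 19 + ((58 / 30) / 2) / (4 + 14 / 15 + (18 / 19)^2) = 388355/1199812 = 0.32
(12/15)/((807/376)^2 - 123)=-565504/83689995 = -0.01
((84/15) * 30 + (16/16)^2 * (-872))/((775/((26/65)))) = -1408/3875 = -0.36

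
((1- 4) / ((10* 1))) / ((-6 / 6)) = 3/10 = 0.30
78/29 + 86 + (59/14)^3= 13013559/79576 = 163.54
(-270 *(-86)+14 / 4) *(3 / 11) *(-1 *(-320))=22294560/11 = 2026778.18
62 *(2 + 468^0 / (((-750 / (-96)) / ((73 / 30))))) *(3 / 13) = 268708/8125 = 33.07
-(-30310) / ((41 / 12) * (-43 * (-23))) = 363720/40549 = 8.97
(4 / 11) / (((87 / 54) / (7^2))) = 3528/319 = 11.06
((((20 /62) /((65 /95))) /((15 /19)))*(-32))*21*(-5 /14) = 143.33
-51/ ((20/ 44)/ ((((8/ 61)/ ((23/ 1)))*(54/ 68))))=-3564/7015 = -0.51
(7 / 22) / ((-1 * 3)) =-7/66 = -0.11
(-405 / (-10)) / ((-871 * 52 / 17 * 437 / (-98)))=67473/19792604 = 0.00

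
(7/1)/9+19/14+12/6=521/126 = 4.13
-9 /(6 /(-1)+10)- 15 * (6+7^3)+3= -5234.25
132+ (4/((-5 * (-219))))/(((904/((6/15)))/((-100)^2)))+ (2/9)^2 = 88242104/668169 = 132.07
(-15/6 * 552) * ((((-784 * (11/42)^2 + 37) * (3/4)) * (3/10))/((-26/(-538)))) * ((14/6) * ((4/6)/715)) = 6539659/27885 = 234.52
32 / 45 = 0.71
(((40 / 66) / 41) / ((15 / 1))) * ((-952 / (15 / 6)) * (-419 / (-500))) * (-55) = 797776/46125 = 17.30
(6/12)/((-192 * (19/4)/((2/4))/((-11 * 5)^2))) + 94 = 93.17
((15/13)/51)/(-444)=-5/98124 = 0.00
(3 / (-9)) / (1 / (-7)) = 2.33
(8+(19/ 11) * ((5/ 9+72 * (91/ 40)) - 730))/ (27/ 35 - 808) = 305242/254277 = 1.20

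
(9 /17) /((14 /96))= 432/119 = 3.63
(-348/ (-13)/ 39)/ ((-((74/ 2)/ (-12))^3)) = 200448/8560357 = 0.02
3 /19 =0.16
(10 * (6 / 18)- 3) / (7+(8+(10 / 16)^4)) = 0.02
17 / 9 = 1.89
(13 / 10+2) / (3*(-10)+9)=-11/70 = -0.16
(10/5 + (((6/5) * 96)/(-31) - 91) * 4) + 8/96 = -700813/1860 = -376.78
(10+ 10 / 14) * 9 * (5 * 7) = 3375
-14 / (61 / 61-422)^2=-14/177241 = 0.00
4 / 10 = 2/5 = 0.40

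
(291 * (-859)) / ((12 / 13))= -1083199/4 = -270799.75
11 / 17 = 0.65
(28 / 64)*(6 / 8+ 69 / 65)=3297/4160 = 0.79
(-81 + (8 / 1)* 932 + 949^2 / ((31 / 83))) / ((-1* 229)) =-74978508/7099 = -10561.84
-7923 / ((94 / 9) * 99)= -7923/1034 = -7.66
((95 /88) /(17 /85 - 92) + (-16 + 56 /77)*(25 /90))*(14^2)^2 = -825151670/5049 = -163428.73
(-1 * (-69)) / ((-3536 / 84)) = -1449/884 = -1.64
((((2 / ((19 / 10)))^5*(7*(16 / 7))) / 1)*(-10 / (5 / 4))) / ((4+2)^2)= -102400000/22284891 = -4.60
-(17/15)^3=-4913/3375 = -1.46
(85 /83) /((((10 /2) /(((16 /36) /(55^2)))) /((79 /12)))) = 1343/6779025 = 0.00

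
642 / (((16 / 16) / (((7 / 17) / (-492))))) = -749/1394 = -0.54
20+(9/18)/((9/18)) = 21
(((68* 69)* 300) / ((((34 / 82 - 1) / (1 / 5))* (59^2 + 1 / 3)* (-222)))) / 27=0.02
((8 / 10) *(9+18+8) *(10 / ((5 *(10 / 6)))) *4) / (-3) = -224/5 = -44.80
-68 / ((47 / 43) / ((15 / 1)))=-43860/47 = -933.19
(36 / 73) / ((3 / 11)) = 132/73 = 1.81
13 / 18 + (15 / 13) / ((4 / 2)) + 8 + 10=2258/117 = 19.30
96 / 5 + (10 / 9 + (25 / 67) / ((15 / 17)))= 62513/3015 = 20.73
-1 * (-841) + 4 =845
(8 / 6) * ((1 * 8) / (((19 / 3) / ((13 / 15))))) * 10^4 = 832000/57 = 14596.49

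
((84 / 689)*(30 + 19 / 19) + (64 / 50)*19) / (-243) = -484012/4185675 = -0.12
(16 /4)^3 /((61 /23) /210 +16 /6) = 309120/12941 = 23.89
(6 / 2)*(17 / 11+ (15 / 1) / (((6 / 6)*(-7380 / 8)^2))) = 3857939/832095 = 4.64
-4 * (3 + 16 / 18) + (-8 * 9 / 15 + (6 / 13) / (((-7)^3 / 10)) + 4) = -3284524/200655 = -16.37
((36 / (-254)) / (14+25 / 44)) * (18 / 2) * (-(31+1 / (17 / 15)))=3863376/1383919 = 2.79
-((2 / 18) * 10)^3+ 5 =2645/729 = 3.63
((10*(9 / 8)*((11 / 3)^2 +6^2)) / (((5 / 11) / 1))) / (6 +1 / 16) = 19580/97 = 201.86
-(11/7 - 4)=17/7 = 2.43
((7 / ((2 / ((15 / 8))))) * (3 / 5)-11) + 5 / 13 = -1389/208 = -6.68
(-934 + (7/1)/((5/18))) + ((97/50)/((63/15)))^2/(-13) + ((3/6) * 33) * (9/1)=-435889399/573300 = -760.32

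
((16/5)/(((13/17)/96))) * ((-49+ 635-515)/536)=231744/4355 = 53.21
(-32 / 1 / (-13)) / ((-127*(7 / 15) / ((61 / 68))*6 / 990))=-1207800/196469 = -6.15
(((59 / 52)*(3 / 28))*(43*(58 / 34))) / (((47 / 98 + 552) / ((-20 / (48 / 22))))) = -976745/6601712 = -0.15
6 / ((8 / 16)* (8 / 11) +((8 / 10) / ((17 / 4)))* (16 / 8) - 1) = -1870/81 = -23.09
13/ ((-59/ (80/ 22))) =-520/649 = -0.80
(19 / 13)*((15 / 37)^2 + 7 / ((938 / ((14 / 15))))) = 0.25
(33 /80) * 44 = 363/20 = 18.15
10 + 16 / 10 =58/5 = 11.60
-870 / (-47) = 870/47 = 18.51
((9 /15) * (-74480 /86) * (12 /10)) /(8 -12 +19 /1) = -44688/1075 = -41.57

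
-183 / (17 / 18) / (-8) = 1647/68 = 24.22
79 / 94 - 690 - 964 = -155397/94 = -1653.16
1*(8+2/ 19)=154/19 = 8.11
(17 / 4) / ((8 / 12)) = 51/8 = 6.38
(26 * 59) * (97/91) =11446/7 = 1635.14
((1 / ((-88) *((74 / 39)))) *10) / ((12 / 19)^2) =-23465/156288 = -0.15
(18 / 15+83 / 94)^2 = 958441/220900 = 4.34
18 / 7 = 2.57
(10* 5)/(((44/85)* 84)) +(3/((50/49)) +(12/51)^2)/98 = 110328553/93462600 = 1.18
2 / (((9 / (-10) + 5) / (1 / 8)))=5/82 = 0.06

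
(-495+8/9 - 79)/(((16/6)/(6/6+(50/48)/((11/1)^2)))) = -7553891/34848 = -216.77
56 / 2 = 28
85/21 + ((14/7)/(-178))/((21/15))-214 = -392416/1869 = -209.96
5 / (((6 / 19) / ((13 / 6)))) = 1235/36 = 34.31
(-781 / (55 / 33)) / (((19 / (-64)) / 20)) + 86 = 601442/19 = 31654.84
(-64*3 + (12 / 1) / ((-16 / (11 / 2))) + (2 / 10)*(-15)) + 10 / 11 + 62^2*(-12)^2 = 48693725/88 = 553337.78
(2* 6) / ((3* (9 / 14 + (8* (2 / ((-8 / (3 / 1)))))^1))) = -56/75 = -0.75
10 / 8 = 5/4 = 1.25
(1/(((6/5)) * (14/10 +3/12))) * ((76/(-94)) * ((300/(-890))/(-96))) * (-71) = 168625/1656468 = 0.10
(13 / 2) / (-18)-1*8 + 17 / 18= -89/12 = -7.42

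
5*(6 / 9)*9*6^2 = 1080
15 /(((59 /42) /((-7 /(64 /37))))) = -81585/1888 = -43.21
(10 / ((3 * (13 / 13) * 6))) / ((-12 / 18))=-5/6 = -0.83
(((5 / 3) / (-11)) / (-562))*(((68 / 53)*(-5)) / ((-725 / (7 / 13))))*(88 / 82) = 952/690603303 = 0.00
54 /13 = 4.15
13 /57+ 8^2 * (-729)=-2659379/57 = -46655.77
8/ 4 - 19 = -17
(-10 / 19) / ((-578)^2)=-5/3173798 = 0.00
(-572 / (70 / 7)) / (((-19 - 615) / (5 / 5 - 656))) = -18733/317 = -59.09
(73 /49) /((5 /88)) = 6424/245 = 26.22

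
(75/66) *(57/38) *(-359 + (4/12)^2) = -40375/66 = -611.74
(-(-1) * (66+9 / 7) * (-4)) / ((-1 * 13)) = 1884/91 = 20.70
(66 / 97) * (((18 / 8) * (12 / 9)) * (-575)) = -113850/97 = -1173.71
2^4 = 16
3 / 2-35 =-67/2 = -33.50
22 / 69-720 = -49658/69 = -719.68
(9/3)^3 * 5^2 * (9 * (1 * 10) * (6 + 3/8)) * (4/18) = 172125/2 = 86062.50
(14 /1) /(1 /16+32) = 224/513 = 0.44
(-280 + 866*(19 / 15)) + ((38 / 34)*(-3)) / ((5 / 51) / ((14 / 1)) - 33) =288703388/353355 = 817.03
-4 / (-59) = 4/59 = 0.07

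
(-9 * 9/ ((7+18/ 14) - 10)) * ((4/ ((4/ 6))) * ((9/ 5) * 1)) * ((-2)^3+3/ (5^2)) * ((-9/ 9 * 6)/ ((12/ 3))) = 3015873/500 = 6031.75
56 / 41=1.37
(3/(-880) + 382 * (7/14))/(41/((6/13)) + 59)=504231/390280 = 1.29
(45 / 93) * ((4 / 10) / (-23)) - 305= -217471/713 = -305.01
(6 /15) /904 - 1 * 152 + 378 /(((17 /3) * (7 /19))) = 1116457/38420 = 29.06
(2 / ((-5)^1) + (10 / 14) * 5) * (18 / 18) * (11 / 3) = 407/35 = 11.63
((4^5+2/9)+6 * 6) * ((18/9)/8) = 4771/18 = 265.06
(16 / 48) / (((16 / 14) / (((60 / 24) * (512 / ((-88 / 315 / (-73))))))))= 1073100/11 = 97554.55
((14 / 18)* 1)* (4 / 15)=28/135 = 0.21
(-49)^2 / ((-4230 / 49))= -117649/4230 = -27.81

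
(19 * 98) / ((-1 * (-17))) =109.53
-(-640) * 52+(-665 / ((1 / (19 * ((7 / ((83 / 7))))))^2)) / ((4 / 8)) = -923526210/6889 = -134058.09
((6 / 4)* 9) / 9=3/2 = 1.50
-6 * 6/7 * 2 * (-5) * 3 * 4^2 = 17280/7 = 2468.57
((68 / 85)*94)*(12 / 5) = 4512/25 = 180.48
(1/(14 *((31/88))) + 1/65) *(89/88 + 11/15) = 1012333/2659800 = 0.38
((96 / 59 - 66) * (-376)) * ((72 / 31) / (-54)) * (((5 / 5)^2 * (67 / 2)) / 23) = -63786144/42067 = -1516.30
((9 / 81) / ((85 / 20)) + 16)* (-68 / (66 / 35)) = -577.91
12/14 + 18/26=141/91 = 1.55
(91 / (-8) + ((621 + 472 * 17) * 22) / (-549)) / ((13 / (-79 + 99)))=-604415/1098 = -550.47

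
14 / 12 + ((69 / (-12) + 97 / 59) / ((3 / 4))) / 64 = 12247/11328 = 1.08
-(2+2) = -4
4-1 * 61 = -57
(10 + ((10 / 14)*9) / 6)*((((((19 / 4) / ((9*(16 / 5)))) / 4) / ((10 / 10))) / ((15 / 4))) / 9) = 2945/217728 = 0.01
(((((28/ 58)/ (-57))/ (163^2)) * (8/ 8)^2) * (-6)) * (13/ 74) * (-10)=-1820/541662203 = 0.00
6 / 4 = 3/2 = 1.50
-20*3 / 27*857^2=-14688980/9 = -1632108.89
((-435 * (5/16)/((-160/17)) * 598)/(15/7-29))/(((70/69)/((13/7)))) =-396672237/673792 = -588.72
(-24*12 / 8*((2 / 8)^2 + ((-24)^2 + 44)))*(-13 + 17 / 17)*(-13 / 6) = -1160757/2 = -580378.50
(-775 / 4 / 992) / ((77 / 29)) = -725/9856 = -0.07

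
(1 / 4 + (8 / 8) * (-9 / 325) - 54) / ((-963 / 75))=69911/16692 = 4.19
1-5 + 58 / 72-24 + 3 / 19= -18493/684 = -27.04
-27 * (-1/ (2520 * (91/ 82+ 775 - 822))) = -123/526820 = 0.00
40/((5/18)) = 144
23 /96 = 0.24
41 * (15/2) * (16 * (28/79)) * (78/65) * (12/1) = 1983744/79 = 25110.68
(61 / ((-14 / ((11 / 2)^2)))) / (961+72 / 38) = -140239/1024520 = -0.14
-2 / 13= -0.15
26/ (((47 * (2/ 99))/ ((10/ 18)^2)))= 3575/423 = 8.45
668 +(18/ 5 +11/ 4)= 13487/20 = 674.35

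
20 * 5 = 100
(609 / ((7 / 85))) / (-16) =-7395/16 = -462.19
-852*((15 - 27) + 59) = -40044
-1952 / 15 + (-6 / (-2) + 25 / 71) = -135022/1065 = -126.78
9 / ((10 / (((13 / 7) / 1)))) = 117/70 = 1.67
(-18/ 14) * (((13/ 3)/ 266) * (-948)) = 18486/931 = 19.86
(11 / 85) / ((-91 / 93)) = -1023/7735 = -0.13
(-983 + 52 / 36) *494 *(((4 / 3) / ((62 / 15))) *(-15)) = 218199800/93 = 2346234.41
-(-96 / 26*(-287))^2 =-189778176/169 = -1122947.79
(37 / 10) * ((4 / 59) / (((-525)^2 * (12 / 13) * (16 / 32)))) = 481/243928125 = 0.00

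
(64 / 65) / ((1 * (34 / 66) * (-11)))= -192/1105 = -0.17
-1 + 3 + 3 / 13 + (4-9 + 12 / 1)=120/13 = 9.23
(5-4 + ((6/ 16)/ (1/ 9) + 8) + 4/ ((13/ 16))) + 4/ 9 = 16607/936 = 17.74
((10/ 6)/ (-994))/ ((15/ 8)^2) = -32/67095 = 0.00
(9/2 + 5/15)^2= 841/36 = 23.36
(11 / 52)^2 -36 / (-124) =28087/83824 = 0.34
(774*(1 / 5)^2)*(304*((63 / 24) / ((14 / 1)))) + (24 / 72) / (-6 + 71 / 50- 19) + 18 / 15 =156150226/88425 = 1765.91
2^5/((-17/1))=-32/17 = -1.88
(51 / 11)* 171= 8721/11 = 792.82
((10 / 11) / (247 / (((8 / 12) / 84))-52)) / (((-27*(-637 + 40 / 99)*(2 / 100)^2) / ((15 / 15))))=2500/587437383 = 0.00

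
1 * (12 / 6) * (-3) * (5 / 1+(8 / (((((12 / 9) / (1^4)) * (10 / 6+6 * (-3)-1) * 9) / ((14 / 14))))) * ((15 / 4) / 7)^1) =-10875/364 = -29.88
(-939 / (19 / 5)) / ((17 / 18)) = -84510/323 = -261.64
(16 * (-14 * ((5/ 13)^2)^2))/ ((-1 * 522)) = 70000/7454421 = 0.01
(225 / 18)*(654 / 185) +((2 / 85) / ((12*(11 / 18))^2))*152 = 16841283/380545 = 44.26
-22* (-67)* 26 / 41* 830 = 31808920/41 = 775827.32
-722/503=-1.44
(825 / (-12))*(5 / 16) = -1375/64 = -21.48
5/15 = 1/3 = 0.33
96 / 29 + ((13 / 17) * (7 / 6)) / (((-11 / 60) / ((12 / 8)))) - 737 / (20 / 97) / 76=-420567007/8242960 = -51.02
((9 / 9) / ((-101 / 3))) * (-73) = 219/101 = 2.17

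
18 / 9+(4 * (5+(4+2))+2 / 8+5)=205/4 = 51.25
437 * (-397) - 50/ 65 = -2255367/13 = -173489.77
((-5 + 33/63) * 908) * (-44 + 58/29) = 170704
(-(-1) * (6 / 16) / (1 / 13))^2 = 1521/64 = 23.77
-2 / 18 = -1/9 = -0.11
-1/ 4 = -0.25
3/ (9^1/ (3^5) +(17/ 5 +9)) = 405/1679 = 0.24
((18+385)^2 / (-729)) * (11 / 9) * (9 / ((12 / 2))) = -408.44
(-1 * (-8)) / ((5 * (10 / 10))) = 8/5 = 1.60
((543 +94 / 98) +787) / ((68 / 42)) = 195651/238 = 822.06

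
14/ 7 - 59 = -57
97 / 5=19.40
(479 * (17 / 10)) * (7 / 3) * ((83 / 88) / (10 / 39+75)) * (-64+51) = -799553027/2582800 = -309.57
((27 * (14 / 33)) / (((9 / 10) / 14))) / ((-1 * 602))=-140/473 = -0.30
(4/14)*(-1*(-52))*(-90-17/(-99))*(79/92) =-18266222/15939 = -1146.01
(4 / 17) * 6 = 24/17 = 1.41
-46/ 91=-0.51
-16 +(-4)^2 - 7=-7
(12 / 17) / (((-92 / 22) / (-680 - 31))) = 46926/391 = 120.02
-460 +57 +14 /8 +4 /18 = -14437/36 = -401.03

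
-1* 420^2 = -176400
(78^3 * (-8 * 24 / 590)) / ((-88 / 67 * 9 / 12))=508719744/3245 = 156770.34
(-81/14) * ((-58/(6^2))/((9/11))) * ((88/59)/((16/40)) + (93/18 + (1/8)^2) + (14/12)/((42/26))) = 104433901/951552 = 109.75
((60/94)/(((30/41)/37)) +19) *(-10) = -512.77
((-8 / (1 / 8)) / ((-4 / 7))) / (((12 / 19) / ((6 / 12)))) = 266/3 = 88.67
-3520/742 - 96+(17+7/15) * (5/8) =-399911/4452 = -89.83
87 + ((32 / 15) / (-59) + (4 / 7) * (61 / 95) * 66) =13086487/117705 = 111.18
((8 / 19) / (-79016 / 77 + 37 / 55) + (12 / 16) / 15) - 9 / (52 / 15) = -354775667/139315410 = -2.55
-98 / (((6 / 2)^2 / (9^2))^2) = -7938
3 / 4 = 0.75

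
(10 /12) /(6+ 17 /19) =95/786 = 0.12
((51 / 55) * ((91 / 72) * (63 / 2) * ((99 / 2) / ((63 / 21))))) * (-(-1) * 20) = 97461/8 = 12182.62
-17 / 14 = -1.21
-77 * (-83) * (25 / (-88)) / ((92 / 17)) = -246925/736 = -335.50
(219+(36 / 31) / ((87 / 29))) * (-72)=-489672/31 = -15795.87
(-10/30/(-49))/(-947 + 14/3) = -1/138523 = 0.00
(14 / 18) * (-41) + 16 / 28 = -1973/63 = -31.32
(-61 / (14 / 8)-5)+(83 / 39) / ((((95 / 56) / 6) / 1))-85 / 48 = -14150489/414960 = -34.10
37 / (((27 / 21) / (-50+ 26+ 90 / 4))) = -259/6 = -43.17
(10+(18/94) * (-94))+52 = 44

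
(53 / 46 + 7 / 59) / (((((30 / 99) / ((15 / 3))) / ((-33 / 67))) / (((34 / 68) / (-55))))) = 341451/3636760 = 0.09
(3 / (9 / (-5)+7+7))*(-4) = -60/61 = -0.98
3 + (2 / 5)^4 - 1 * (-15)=11266/625 = 18.03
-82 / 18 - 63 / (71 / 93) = -87.08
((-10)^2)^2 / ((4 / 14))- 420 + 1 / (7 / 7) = 34581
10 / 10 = 1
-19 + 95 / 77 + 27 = 711/77 = 9.23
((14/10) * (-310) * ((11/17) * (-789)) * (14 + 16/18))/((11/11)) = 168245308/51 = 3298927.61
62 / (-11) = -62/11 = -5.64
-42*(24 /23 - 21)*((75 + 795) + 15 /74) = 729381.20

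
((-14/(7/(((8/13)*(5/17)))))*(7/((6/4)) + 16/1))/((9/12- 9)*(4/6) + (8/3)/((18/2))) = 89280/62101 = 1.44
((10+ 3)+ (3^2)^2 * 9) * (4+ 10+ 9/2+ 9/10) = 71974/5 = 14394.80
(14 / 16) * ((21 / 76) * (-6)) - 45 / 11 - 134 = -139.54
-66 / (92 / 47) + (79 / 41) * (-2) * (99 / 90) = -37.96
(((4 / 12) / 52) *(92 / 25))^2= 529/950625 = 0.00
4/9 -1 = -5/9 = -0.56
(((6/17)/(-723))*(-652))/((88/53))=8639/45067 = 0.19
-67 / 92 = -0.73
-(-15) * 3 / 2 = 45/2 = 22.50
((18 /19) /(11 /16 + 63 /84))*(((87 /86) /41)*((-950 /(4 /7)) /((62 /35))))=-19183500/1257019 = -15.26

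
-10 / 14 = -0.71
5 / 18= 0.28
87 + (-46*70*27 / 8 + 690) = -20181/2 = -10090.50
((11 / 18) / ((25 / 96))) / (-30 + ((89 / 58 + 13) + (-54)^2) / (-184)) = -1878272/36759825 = -0.05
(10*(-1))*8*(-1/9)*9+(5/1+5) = 90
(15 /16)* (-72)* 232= -15660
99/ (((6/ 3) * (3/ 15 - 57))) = -495/568 = -0.87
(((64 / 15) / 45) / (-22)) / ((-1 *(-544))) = -1/126225 = 0.00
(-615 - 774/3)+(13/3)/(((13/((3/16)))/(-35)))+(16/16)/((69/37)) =-965615/1104 = -874.65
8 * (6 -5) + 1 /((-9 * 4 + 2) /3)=7.91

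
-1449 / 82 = -17.67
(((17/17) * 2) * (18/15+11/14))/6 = 139/210 = 0.66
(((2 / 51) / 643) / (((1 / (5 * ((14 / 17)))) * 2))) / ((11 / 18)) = 420/2044097 = 0.00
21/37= 0.57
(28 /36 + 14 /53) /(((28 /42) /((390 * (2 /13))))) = 4970/53 = 93.77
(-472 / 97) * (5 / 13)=-2360/1261 = -1.87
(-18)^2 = 324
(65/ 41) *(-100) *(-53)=344500/41 = 8402.44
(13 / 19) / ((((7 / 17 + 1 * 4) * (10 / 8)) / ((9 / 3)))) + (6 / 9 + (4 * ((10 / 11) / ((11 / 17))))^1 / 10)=1380142/862125 = 1.60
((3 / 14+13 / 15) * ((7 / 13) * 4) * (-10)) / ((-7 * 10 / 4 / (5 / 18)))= 908/2457 = 0.37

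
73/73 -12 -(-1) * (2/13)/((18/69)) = -406/39 = -10.41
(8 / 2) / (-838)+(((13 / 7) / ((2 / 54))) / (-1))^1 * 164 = -8223.43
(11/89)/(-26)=-11/2314 = 0.00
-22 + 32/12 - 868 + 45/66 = -58519/66 = -886.65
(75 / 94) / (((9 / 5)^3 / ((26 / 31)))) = 40625/354051 = 0.11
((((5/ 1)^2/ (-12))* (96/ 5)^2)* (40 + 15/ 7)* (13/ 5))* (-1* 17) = 10013952/7 = 1430564.57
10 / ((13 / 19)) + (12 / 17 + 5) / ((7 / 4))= 27654/1547 = 17.88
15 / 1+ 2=17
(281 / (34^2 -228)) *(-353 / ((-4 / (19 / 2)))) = 1884667/7424 = 253.86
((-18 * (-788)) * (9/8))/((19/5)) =79785/19 = 4199.21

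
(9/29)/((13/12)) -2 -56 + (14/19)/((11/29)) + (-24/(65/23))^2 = 418643944/25607725 = 16.35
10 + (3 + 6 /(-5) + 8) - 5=74/5 = 14.80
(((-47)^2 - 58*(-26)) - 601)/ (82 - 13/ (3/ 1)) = 9348/233 = 40.12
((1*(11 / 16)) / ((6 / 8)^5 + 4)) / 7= 704/30373 = 0.02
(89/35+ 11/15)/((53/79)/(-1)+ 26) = 27176/210105 = 0.13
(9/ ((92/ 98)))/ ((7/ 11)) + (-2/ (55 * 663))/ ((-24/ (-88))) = 6891793/457470 = 15.07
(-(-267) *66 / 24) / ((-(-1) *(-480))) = -979/640 = -1.53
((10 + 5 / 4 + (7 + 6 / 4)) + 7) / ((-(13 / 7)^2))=-5243/676 = -7.76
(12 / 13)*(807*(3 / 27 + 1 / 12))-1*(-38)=2377/13 = 182.85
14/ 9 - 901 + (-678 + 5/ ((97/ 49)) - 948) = -2202508/873 = -2522.92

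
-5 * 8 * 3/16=-15/2 = -7.50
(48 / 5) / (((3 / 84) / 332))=446208/5 = 89241.60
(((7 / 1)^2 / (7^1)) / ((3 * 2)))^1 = 7/6 = 1.17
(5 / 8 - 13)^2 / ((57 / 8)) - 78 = -8589/152 = -56.51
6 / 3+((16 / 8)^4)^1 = 18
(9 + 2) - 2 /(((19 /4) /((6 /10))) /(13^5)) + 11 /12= -106918799/1140 = -93788.42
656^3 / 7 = 40328630.86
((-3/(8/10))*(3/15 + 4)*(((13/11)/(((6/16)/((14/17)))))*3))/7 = -17.52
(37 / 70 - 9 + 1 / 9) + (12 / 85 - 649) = -7038817/10710 = -657.22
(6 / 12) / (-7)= -1/14 = -0.07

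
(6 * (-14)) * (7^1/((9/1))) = -196/3 = -65.33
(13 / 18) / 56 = 13/1008 = 0.01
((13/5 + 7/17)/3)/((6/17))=2.84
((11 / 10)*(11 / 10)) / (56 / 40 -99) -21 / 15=-2757/1952 = -1.41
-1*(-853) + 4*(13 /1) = 905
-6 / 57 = -2/19 = -0.11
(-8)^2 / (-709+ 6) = -64/703 = -0.09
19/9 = 2.11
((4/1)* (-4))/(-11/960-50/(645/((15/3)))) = 220160/5491 = 40.09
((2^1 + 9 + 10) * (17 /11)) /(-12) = -119/44 = -2.70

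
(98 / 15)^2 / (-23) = -9604/5175 = -1.86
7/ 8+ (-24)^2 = 4615/8 = 576.88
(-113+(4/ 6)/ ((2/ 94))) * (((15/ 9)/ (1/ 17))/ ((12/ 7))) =-145775/108 = -1349.77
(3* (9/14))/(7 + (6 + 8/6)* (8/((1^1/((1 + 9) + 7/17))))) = 17/5446 = 0.00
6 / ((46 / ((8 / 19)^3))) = 0.01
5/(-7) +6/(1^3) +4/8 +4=137/14 = 9.79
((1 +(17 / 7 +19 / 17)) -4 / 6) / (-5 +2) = -1385/1071 = -1.29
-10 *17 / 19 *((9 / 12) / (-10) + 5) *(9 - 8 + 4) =-16745/76 = -220.33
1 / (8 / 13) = 13/8 = 1.62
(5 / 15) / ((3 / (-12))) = -4/3 = -1.33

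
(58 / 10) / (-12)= -29/60 = -0.48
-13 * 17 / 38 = -221/38 = -5.82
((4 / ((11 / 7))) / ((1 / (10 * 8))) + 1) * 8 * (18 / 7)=324144/77 = 4209.66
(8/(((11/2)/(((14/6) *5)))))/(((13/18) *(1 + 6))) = 480/143 = 3.36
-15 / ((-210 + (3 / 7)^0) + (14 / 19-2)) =57/799 = 0.07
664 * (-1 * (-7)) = 4648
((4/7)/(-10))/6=-1/105 = -0.01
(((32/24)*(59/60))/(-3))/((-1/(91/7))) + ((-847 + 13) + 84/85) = -1898723/2295 = -827.33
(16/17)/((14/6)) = 48/119 = 0.40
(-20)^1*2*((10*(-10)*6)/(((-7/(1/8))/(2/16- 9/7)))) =24375/49 = 497.45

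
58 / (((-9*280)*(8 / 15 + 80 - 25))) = -29/69972 = 0.00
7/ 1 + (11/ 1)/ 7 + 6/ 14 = 9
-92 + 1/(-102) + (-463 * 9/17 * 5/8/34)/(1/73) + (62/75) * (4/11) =-534880041/1271600 = -420.64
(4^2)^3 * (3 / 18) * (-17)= -34816/3 = -11605.33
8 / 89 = 0.09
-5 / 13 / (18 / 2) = -5/117 = -0.04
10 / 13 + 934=12152/13 = 934.77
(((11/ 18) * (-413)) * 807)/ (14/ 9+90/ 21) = -25663407/736 = -34868.76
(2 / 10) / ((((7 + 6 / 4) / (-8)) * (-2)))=8/85 = 0.09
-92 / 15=-6.13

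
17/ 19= 0.89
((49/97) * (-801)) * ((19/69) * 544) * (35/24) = -197204420/2231 = -88392.84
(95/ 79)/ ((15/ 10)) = 190/237 = 0.80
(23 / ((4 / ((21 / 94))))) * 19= 24.41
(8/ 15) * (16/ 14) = 64/105 = 0.61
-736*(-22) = 16192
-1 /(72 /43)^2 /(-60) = 1849/311040 = 0.01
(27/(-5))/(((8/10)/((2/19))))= -27/38 = -0.71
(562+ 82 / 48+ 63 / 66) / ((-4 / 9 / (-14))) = 3130491/176 = 17786.88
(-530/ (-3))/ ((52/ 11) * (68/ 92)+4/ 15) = 335225/7136 = 46.98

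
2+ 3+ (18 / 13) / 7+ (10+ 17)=2930/91 = 32.20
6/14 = 3/7 = 0.43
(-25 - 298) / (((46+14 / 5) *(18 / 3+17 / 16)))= -6460/6893 = -0.94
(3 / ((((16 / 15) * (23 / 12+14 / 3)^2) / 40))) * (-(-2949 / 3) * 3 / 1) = 7654.83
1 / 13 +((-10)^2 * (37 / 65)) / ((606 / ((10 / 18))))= 4577/35451 = 0.13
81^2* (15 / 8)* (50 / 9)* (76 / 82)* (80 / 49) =207765000/2009 = 103417.12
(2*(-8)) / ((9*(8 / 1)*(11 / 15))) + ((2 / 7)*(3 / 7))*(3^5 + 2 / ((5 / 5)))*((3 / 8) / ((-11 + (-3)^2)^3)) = -1805/1056 = -1.71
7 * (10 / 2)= 35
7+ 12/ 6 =9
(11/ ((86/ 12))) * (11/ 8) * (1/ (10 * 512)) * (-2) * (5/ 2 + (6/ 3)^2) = -4719/880640 = -0.01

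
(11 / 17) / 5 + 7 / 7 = 96/85 = 1.13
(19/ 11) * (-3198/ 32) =-30381/176 = -172.62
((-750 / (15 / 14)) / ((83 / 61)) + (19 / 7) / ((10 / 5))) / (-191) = 596223/221942 = 2.69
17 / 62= 0.27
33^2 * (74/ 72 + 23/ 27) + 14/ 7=24587/12 = 2048.92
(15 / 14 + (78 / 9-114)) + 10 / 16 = -17411/168 = -103.64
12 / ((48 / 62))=31/2 = 15.50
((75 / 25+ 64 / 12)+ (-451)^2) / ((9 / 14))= 8543192/27 = 316414.52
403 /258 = 1.56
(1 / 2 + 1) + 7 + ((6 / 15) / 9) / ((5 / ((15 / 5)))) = 8.53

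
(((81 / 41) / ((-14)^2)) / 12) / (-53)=-27/1703632 = 0.00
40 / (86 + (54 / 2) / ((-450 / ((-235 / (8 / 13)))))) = 3200/8713 = 0.37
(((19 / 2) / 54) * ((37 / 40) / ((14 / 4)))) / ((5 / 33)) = 7733/25200 = 0.31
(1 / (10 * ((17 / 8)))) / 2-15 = -1273/85 = -14.98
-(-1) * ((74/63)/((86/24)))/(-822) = -148/371133 = 0.00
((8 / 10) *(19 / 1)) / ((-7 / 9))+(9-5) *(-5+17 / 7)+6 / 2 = -939/35 = -26.83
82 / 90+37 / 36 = 349/180 = 1.94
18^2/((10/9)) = 1458/5 = 291.60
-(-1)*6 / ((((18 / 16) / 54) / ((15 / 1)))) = 4320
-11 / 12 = -0.92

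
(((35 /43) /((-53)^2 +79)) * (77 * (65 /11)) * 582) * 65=301221375/62092 = 4851.21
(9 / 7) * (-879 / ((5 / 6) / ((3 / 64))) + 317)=385281/1120 = 344.00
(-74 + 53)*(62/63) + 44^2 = 1915.33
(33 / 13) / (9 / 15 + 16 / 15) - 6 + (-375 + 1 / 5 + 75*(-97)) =-497528/65 = -7654.28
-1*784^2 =-614656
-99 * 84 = -8316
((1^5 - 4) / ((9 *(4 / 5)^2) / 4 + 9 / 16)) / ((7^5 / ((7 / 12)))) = -100/1923201 = 0.00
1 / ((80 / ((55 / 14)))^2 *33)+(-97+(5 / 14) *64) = -11160565/150528 = -74.14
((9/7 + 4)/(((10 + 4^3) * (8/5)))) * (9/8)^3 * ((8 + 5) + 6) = 69255/57344 = 1.21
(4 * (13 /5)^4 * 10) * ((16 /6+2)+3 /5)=18050552/1875 = 9626.96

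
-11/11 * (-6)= 6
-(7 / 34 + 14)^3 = -112678587/39304 = -2866.85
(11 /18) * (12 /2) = 11/3 = 3.67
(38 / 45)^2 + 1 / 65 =19177/26325 = 0.73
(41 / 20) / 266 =41/5320 = 0.01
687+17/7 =4826/7 = 689.43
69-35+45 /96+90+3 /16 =3989/32 = 124.66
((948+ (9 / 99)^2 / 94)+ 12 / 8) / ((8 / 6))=16199421/22748 = 712.13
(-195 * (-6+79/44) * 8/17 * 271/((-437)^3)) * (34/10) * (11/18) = -651755/250360359 = 0.00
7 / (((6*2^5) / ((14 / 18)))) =49/1728 = 0.03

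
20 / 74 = 0.27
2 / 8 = 1/4 = 0.25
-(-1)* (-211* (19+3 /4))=-16669/4 = -4167.25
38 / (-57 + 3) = -19/27 = -0.70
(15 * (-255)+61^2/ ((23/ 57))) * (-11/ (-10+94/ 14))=9557394/529 = 18066.91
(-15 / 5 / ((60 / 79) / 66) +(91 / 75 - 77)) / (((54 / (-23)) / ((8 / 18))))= 1160879/18225 = 63.70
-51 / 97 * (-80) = 4080/97 = 42.06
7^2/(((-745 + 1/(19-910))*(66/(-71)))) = 13419/189656 = 0.07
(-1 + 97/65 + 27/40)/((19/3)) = 1821/9880 = 0.18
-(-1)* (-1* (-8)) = 8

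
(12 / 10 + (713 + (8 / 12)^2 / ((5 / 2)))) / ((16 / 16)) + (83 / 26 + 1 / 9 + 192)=1064327/1170 = 909.68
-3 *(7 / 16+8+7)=-741/16 = -46.31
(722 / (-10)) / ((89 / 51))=-18411/445 = -41.37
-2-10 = -12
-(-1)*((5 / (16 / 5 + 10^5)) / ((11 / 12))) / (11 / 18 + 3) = 45/2979262 = 0.00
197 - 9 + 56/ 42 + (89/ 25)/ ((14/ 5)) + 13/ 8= 161473/840 = 192.23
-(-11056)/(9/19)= 210064/9 = 23340.44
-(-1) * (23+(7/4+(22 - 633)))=-2345/4 = -586.25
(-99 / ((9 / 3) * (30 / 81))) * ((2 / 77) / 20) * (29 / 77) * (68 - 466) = 467451/26950 = 17.35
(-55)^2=3025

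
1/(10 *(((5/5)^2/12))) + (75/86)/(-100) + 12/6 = 5489/1720 = 3.19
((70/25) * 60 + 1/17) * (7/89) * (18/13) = 359982/19669 = 18.30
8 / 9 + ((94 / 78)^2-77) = -37852/507 = -74.66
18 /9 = 2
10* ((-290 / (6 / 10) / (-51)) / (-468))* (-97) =351625/17901 = 19.64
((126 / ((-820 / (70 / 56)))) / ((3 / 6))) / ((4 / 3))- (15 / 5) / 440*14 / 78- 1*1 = -604749/469040 = -1.29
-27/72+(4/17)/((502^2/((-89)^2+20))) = -3149523/8568136 = -0.37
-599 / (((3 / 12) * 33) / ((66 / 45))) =-4792/45 = -106.49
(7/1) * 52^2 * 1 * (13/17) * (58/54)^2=206939824/12393 = 16698.12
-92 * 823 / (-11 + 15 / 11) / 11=37858/53 = 714.30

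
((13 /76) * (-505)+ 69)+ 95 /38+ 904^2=62107285/76 = 817201.12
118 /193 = 0.61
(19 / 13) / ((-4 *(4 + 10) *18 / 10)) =-95/6552 = -0.01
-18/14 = -9/7 = -1.29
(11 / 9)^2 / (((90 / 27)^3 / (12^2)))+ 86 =11476/125 = 91.81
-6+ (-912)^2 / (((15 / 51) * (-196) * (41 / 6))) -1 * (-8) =-2109.45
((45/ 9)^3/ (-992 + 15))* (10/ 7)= -0.18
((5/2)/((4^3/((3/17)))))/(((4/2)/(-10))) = -75/2176 = -0.03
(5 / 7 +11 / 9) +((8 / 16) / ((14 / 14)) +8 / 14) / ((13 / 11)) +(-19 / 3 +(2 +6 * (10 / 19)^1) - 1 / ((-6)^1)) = 1.83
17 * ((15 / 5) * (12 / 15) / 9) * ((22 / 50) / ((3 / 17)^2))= 216172/3375 = 64.05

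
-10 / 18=-5/9 = -0.56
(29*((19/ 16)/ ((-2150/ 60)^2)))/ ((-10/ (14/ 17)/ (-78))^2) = 369589311/333975625 = 1.11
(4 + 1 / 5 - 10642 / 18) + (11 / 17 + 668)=62443/765 = 81.62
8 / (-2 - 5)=-8/7 = -1.14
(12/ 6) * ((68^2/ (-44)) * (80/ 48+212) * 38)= -56315696/33 = -1706536.24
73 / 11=6.64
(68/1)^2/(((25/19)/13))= 1142128/25 = 45685.12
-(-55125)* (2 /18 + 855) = 47138000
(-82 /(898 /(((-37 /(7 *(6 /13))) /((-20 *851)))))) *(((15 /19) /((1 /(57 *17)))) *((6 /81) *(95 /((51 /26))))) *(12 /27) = -1316510/17566227 = -0.07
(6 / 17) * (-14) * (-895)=75180/17 = 4422.35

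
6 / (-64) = -3/32 = -0.09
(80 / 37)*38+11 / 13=39927/481 = 83.01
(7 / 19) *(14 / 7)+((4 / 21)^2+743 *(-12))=-74700686/8379 = -8915.23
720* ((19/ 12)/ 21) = 380/7 = 54.29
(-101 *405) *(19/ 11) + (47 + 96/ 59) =-45822946/649 = -70605.46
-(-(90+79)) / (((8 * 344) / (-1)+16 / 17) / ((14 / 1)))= -20111/23384 = -0.86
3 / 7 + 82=577/7 = 82.43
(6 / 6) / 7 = 1/7 = 0.14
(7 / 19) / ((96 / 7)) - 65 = -118511/1824 = -64.97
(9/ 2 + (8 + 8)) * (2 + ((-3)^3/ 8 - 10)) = -3731/16 = -233.19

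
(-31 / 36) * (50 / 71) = -775/1278 = -0.61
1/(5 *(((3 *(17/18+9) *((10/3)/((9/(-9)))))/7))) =-63/4475 = -0.01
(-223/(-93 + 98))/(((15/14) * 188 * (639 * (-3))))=1561/13514850 = 0.00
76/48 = 19/12 = 1.58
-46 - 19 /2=-111/2 = -55.50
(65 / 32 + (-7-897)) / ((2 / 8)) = -28863/8 = -3607.88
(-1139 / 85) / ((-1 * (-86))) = -0.16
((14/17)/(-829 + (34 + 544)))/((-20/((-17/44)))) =-7/110440 = 0.00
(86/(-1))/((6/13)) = -186.33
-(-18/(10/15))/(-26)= -27/26 = -1.04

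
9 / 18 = 1/2 = 0.50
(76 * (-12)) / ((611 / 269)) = -245328/611 = -401.52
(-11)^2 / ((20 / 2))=121/10 = 12.10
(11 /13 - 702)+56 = -8387/13 = -645.15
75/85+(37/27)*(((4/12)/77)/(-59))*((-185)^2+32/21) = -336183508/131369931 = -2.56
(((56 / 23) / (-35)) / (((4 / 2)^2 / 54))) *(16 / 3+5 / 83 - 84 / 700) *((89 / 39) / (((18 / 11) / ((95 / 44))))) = -27756074/1861275 = -14.91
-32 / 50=-16/25 = -0.64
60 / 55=12/11 = 1.09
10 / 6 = 5/3 = 1.67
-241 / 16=-15.06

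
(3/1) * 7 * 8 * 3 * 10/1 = 5040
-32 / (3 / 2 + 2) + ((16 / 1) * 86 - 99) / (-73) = -13611/511 = -26.64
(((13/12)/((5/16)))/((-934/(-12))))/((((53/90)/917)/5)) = 8583120/24751 = 346.78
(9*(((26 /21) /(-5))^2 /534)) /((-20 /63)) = -507/155750 = 0.00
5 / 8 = 0.62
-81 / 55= -1.47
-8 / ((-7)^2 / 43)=-344/49 = -7.02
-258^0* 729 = -729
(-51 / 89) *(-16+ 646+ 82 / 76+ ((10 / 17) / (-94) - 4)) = -57117543/158954 = -359.33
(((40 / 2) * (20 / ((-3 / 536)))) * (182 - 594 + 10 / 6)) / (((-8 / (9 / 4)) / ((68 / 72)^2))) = -595896325/81 = -7356744.75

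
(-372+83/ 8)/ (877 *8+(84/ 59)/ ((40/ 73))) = -853435/16563892 = -0.05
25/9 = 2.78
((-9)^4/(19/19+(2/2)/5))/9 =1215/2 = 607.50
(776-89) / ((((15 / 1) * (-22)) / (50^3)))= -2862500/11 = -260227.27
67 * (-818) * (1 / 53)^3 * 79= -4329674/148877 = -29.08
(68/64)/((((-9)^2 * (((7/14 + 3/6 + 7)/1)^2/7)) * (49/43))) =731/580608 = 0.00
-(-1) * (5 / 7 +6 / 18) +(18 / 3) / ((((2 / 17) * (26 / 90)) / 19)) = 3355.28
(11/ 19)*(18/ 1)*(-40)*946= -7492320/19 = -394332.63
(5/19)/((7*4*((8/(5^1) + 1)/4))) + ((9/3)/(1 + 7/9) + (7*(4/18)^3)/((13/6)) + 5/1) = 45291265/6722352 = 6.74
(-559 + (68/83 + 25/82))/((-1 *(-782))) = -3796903/5322292 = -0.71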